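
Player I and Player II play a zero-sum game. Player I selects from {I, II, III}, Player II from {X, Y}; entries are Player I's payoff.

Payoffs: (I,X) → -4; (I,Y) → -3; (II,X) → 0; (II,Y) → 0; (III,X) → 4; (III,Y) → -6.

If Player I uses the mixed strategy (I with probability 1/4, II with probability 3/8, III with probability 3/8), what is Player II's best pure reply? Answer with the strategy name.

If Player II plays X, Player I's expected payoff is (1/4)·(-4) + (3/8)·0 + (3/8)·4 = 1/2.
If Player II plays Y, Player I's expected payoff is (1/4)·(-3) + (3/8)·0 + (3/8)·(-6) = -3.
Player II minimizes Player I's payoff; the smallest is -3, so the best response is Y.

Y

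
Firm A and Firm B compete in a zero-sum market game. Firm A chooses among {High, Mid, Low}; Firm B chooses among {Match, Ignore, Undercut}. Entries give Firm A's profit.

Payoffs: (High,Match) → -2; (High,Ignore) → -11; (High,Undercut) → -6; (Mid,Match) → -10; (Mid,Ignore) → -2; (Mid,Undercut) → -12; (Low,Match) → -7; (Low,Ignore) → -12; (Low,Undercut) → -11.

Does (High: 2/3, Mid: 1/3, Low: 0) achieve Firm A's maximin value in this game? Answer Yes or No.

Against Match this mix gives (2/3)·(-2) + (1/3)·(-10) = -14/3.
Against Ignore this mix gives (2/3)·(-11) + (1/3)·(-2) = -8.
Against Undercut this mix gives (2/3)·(-6) + (1/3)·(-12) = -8.
All of Firm B's active replies (Ignore, Undercut) yield -8, and no column does worse for Firm A. The mix makes Firm B indifferent and guarantees -8, so it is optimal.

Yes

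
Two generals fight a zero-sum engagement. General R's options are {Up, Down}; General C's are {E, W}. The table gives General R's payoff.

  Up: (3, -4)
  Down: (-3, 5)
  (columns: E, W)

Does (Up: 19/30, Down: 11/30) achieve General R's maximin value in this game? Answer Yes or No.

No

Against E this mix gives (19/30)·3 + (11/30)·(-3) = 4/5.
Against W this mix gives (19/30)·(-4) + (11/30)·5 = -7/10.
General C will play W, holding General R to -7/10. Shifting weight toward the row that does better against W would raise this floor (the equalizing mix achieves 1/5 against both W and E), so the proposed strategy is not optimal.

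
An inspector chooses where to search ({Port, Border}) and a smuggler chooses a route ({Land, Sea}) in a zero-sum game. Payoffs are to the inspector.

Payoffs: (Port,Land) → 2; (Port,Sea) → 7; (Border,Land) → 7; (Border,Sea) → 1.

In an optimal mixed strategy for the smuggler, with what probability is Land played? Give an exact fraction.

Row minima: Port → 2, Border → 1; maximin = 2.
Column maxima: Land → 7, Sea → 7; minimax = 7.
2 ≠ 7, so there is no saddle point; optimal play is mixed.
Let the inspector play Port with probability p. Expected payoff against Land: 2p + 7(1−p) = −5p + 7; against Sea: 7p + 1(1−p) = 6p + 1.
Setting these equal: −5p + 7 = 6p + 1 ⇒ −11p = -6 ⇒ p = 6/11, and the value is (-5)·(6/11) + 7 = 47/11.
For the smuggler: with q = P(Land), equating Port's and Border's payoffs gives −5q + 7 = 6q + 1 ⇒ q = 6/11.

6/11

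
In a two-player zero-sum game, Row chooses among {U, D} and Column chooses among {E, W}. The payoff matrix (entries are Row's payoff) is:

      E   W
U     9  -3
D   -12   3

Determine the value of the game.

-1/3

Row minima: U → -3, D → -12; maximin = -3.
Column maxima: E → 9, W → 3; minimax = 3.
-3 ≠ 3, so there is no saddle point; optimal play is mixed.
Let Row play U with probability p. Expected payoff against E: 9p + (-12)(1−p) = 21p − 12; against W: (-3)p + 3(1−p) = −6p + 3.
Setting these equal: 21p − 12 = −6p + 3 ⇒ 27p = 15 ⇒ p = 5/9, and the value is (21)·(5/9) − 12 = -1/3.
For Column: with q = P(E), equating U's and D's payoffs gives 12q − 3 = −15q + 3 ⇒ q = 2/9.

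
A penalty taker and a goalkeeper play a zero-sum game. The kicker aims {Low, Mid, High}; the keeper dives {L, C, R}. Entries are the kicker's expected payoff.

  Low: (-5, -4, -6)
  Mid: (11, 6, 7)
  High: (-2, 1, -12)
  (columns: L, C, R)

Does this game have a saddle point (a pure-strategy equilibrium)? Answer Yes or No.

Yes

Row minima: Low → -6, Mid → 6, High → -12; maximin = 6.
Column maxima: L → 11, C → 6, R → 7; minimax = 6.
maximin = minimax = 6, so a saddle point exists.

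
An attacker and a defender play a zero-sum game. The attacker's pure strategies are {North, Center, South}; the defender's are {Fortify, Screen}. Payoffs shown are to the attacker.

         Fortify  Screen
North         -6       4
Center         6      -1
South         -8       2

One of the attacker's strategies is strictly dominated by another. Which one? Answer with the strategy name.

South

North gives a strictly higher payoff than South against every column: -6 > -8, 4 > 2.
So South is strictly dominated and the attacker never plays it.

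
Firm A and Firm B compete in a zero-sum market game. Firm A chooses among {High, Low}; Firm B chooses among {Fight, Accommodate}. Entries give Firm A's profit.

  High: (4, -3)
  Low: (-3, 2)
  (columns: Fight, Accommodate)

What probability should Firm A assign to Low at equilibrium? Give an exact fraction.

7/12

Row minima: High → -3, Low → -3; maximin = -3.
Column maxima: Fight → 4, Accommodate → 2; minimax = 2.
-3 ≠ 2, so there is no saddle point; optimal play is mixed.
Let Firm A play High with probability p. Expected payoff against Fight: 4p + (-3)(1−p) = 7p − 3; against Accommodate: (-3)p + 2(1−p) = −5p + 2.
Setting these equal: 7p − 3 = −5p + 2 ⇒ 12p = 5 ⇒ p = 5/12, and the value is (7)·(5/12) − 3 = -1/12.
For Firm B: with q = P(Fight), equating High's and Low's payoffs gives 7q − 3 = −5q + 2 ⇒ q = 5/12.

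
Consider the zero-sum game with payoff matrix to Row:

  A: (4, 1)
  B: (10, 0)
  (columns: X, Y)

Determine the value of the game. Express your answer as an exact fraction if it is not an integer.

1

Row minima: A → 1, B → 0; maximin = 1.
Column maxima: X → 10, Y → 1; minimax = 1.
Since maximin = minimax = 1, there is a saddle point and the value is 1.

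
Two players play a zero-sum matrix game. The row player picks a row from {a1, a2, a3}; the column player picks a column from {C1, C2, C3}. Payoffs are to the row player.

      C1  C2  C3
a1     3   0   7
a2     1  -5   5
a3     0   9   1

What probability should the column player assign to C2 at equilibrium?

1/4

Row minima: a1 → 0, a2 → -5, a3 → 0; maximin = 0.
Column maxima: C1 → 3, C2 → 9, C3 → 7; minimax = 3.
0 ≠ 3, so there is no saddle point; optimal play is mixed.
a2 is strictly dominated by a1, so the row player never plays it.
C3 is strictly dominated by C1 (it gives the row player strictly more in every row), so the column player never plays it.
On the remaining 2×2 (a1, a3 vs C1, C2):
Let the row player play a1 with probability p. Expected payoff against C1: 3p + 0(1−p) = 3p; against C2: 0p + 9(1−p) = −9p + 9.
Setting these equal: 3p = −9p + 9 ⇒ 12p = 9 ⇒ p = 3/4, and the value is (3)·(3/4) = 9/4.
For the column player: with q = P(C1), equating a1's and a3's payoffs gives 3q = −9q + 9 ⇒ q = 3/4.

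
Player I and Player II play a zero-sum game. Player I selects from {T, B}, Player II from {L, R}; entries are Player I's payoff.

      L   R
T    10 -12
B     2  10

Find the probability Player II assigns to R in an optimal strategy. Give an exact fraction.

4/15

Row minima: T → -12, B → 2; maximin = 2.
Column maxima: L → 10, R → 10; minimax = 10.
2 ≠ 10, so there is no saddle point; optimal play is mixed.
Let Player I play T with probability p. Expected payoff against L: 10p + 2(1−p) = 8p + 2; against R: (-12)p + 10(1−p) = −22p + 10.
Setting these equal: 8p + 2 = −22p + 10 ⇒ 30p = 8 ⇒ p = 4/15, and the value is (8)·(4/15) + 2 = 62/15.
For Player II: with q = P(L), equating T's and B's payoffs gives 22q − 12 = −8q + 10 ⇒ q = 11/15.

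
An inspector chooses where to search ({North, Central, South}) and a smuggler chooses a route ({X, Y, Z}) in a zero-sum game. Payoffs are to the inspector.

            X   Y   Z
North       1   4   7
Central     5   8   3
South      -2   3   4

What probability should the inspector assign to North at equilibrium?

1/4

Row minima: North → 1, Central → 3, South → -2; maximin = 3.
Column maxima: X → 5, Y → 8, Z → 7; minimax = 5.
3 ≠ 5, so there is no saddle point; optimal play is mixed.
South is strictly dominated by North, so the inspector never plays it.
Y is strictly dominated by X (it gives the inspector strictly more in every row), so the smuggler never plays it.
On the remaining 2×2 (North, Central vs X, Z):
Let the inspector play North with probability p. Expected payoff against X: 1p + 5(1−p) = −4p + 5; against Z: 7p + 3(1−p) = 4p + 3.
Setting these equal: −4p + 5 = 4p + 3 ⇒ −8p = -2 ⇒ p = 1/4, and the value is (-4)·(1/4) + 5 = 4.
For the smuggler: with q = P(X), equating North's and Central's payoffs gives −6q + 7 = 2q + 3 ⇒ q = 1/2.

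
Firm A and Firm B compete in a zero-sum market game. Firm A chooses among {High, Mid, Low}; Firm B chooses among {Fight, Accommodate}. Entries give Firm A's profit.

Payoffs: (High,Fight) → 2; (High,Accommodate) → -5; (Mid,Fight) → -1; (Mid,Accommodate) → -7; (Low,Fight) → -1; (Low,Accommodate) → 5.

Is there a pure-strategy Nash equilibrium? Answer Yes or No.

No

Row minima: High → -5, Mid → -7, Low → -1; maximin = -1.
Column maxima: Fight → 2, Accommodate → 5; minimax = 2.
-1 ≠ 2, so no pure-strategy equilibrium exists.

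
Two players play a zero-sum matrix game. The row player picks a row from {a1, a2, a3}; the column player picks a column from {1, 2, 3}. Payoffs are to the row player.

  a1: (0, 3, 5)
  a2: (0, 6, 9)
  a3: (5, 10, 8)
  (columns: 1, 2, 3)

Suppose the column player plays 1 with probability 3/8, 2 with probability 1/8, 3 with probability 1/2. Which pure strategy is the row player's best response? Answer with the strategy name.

a3

Expected payoff of a1: (3/8)·0 + (1/8)·3 + (1/2)·5 = 23/8.
Expected payoff of a2: (3/8)·0 + (1/8)·6 + (1/2)·9 = 21/4.
Expected payoff of a3: (3/8)·5 + (1/8)·10 + (1/2)·8 = 57/8.
The largest is 57/8, so the row player's best response is a3.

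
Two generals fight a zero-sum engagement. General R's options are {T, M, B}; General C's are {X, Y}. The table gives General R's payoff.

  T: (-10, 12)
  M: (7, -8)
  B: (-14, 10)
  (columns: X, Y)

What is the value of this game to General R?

Row minima: T → -10, M → -8, B → -14; maximin = -8.
Column maxima: X → 7, Y → 12; minimax = 7.
-8 ≠ 7, so there is no saddle point; optimal play is mixed.
B is strictly dominated by T, so General R never plays it.
On the remaining 2×2 (T, M vs X, Y):
Let General R play T with probability p. Expected payoff against X: (-10)p + 7(1−p) = −17p + 7; against Y: 12p + (-8)(1−p) = 20p − 8.
Setting these equal: −17p + 7 = 20p − 8 ⇒ −37p = -15 ⇒ p = 15/37, and the value is (-17)·(15/37) + 7 = 4/37.
For General C: with q = P(X), equating T's and M's payoffs gives −22q + 12 = 15q − 8 ⇒ q = 20/37.

4/37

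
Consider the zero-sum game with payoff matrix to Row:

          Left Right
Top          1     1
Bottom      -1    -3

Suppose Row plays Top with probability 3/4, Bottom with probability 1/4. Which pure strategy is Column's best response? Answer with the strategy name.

If Column plays Left, Row's expected payoff is (3/4)·1 + (1/4)·(-1) = 1/2.
If Column plays Right, Row's expected payoff is (3/4)·1 + (1/4)·(-3) = 0.
Column minimizes Row's payoff; the smallest is 0, so the best response is Right.

Right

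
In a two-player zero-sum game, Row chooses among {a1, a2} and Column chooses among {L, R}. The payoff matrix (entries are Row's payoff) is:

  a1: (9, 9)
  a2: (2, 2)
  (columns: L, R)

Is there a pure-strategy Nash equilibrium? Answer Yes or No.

Row minima: a1 → 9, a2 → 2; maximin = 9.
Column maxima: L → 9, R → 9; minimax = 9.
maximin = minimax = 9, so a saddle point exists.

Yes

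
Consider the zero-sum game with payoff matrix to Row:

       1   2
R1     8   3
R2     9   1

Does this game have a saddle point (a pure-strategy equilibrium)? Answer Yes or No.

Row minima: R1 → 3, R2 → 1; maximin = 3.
Column maxima: 1 → 9, 2 → 3; minimax = 3.
maximin = minimax = 3, so a saddle point exists.

Yes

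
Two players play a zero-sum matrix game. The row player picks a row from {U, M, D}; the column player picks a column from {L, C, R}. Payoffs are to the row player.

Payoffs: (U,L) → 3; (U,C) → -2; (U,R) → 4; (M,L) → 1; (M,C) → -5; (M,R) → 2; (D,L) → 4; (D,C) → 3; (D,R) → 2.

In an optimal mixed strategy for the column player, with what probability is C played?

2/7

Row minima: U → -2, M → -5, D → 2; maximin = 2.
Column maxima: L → 4, C → 3, R → 4; minimax = 3.
2 ≠ 3, so there is no saddle point; optimal play is mixed.
M is strictly dominated by U, so the row player never plays it.
L is strictly dominated by C (it gives the row player strictly more in every row), so the column player never plays it.
On the remaining 2×2 (U, D vs C, R):
Let the row player play U with probability p. Expected payoff against C: (-2)p + 3(1−p) = −5p + 3; against R: 4p + 2(1−p) = 2p + 2.
Setting these equal: −5p + 3 = 2p + 2 ⇒ −7p = -1 ⇒ p = 1/7, and the value is (-5)·(1/7) + 3 = 16/7.
For the column player: with q = P(C), equating U's and D's payoffs gives −6q + 4 = q + 2 ⇒ q = 2/7.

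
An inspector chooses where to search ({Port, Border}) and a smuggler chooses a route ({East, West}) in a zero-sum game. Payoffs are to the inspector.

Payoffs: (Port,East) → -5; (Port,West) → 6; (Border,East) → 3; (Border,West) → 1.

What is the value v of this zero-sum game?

Row minima: Port → -5, Border → 1; maximin = 1.
Column maxima: East → 3, West → 6; minimax = 3.
1 ≠ 3, so there is no saddle point; optimal play is mixed.
Let the inspector play Port with probability p. Expected payoff against East: (-5)p + 3(1−p) = −8p + 3; against West: 6p + 1(1−p) = 5p + 1.
Setting these equal: −8p + 3 = 5p + 1 ⇒ −13p = -2 ⇒ p = 2/13, and the value is (-8)·(2/13) + 3 = 23/13.
For the smuggler: with q = P(East), equating Port's and Border's payoffs gives −11q + 6 = 2q + 1 ⇒ q = 5/13.

23/13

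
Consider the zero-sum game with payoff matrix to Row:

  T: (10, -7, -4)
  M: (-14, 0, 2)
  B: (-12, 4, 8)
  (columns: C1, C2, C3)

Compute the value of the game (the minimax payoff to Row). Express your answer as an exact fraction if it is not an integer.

-4/3

Row minima: T → -7, M → -14, B → -12; maximin = -7.
Column maxima: C1 → 10, C2 → 4, C3 → 8; minimax = 4.
-7 ≠ 4, so there is no saddle point; optimal play is mixed.
M is strictly dominated by B, so Row never plays it.
C3 is strictly dominated by C2 (it gives Row strictly more in every row), so Column never plays it.
On the remaining 2×2 (T, B vs C1, C2):
Let Row play T with probability p. Expected payoff against C1: 10p + (-12)(1−p) = 22p − 12; against C2: (-7)p + 4(1−p) = −11p + 4.
Setting these equal: 22p − 12 = −11p + 4 ⇒ 33p = 16 ⇒ p = 16/33, and the value is (22)·(16/33) − 12 = -4/3.
For Column: with q = P(C1), equating T's and B's payoffs gives 17q − 7 = −16q + 4 ⇒ q = 1/3.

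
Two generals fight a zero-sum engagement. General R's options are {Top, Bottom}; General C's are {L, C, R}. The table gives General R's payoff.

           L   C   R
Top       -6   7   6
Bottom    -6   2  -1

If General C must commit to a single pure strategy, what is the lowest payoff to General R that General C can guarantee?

Column maxima: L → -6, C → 7, R → 6.
The smallest of these is -6.

-6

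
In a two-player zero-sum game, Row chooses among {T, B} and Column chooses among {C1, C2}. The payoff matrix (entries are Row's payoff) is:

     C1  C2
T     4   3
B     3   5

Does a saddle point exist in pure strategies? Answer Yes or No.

Row minima: T → 3, B → 3; maximin = 3.
Column maxima: C1 → 4, C2 → 5; minimax = 4.
3 ≠ 4, so no pure-strategy equilibrium exists.

No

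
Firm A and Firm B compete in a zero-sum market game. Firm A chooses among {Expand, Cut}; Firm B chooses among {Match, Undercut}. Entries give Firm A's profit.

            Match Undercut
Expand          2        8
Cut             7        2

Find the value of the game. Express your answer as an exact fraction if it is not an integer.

52/11

Row minima: Expand → 2, Cut → 2; maximin = 2.
Column maxima: Match → 7, Undercut → 8; minimax = 7.
2 ≠ 7, so there is no saddle point; optimal play is mixed.
Let Firm A play Expand with probability p. Expected payoff against Match: 2p + 7(1−p) = −5p + 7; against Undercut: 8p + 2(1−p) = 6p + 2.
Setting these equal: −5p + 7 = 6p + 2 ⇒ −11p = -5 ⇒ p = 5/11, and the value is (-5)·(5/11) + 7 = 52/11.
For Firm B: with q = P(Match), equating Expand's and Cut's payoffs gives −6q + 8 = 5q + 2 ⇒ q = 6/11.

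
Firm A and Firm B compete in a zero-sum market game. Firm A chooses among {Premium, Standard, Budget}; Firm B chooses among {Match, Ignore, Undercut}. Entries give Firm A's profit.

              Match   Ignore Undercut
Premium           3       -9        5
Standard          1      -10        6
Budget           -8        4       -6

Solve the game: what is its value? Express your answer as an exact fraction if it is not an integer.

-5/2

Row minima: Premium → -9, Standard → -10, Budget → -8; maximin = -8.
Column maxima: Match → 3, Ignore → 4, Undercut → 6; minimax = 3.
-8 ≠ 3, so there is no saddle point; optimal play is mixed.
Undercut is strictly dominated by Match (it gives Firm A strictly more in every row), so Firm B never plays it.
With Undercut eliminated, Standard is strictly dominated by Premium (Premium gives Firm A strictly more in every remaining column), so Firm A never plays it.
On the remaining 2×2 (Premium, Budget vs Match, Ignore):
Let Firm A play Premium with probability p. Expected payoff against Match: 3p + (-8)(1−p) = 11p − 8; against Ignore: (-9)p + 4(1−p) = −13p + 4.
Setting these equal: 11p − 8 = −13p + 4 ⇒ 24p = 12 ⇒ p = 1/2, and the value is (11)·(1/2) − 8 = -5/2.
For Firm B: with q = P(Match), equating Premium's and Budget's payoffs gives 12q − 9 = −12q + 4 ⇒ q = 13/24.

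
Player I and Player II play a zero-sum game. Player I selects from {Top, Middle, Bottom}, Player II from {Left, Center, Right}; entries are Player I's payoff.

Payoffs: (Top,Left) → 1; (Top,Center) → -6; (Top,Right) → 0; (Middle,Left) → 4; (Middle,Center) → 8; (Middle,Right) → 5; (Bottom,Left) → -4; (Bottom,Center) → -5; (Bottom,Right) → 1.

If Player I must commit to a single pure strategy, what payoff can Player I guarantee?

4

Row minima: Top → -6, Middle → 4, Bottom → -5.
The best of these is 4.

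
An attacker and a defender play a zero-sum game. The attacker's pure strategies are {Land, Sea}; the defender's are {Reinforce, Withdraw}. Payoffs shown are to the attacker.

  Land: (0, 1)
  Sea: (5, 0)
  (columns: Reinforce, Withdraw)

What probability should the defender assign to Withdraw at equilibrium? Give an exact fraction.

Row minima: Land → 0, Sea → 0; maximin = 0.
Column maxima: Reinforce → 5, Withdraw → 1; minimax = 1.
0 ≠ 1, so there is no saddle point; optimal play is mixed.
Let the attacker play Land with probability p. Expected payoff against Reinforce: 0p + 5(1−p) = −5p + 5; against Withdraw: 1p + 0(1−p) = p.
Setting these equal: −5p + 5 = p ⇒ −6p = -5 ⇒ p = 5/6, and the value is (-5)·(5/6) + 5 = 5/6.
For the defender: with q = P(Reinforce), equating Land's and Sea's payoffs gives −q + 1 = 5q ⇒ q = 1/6.

5/6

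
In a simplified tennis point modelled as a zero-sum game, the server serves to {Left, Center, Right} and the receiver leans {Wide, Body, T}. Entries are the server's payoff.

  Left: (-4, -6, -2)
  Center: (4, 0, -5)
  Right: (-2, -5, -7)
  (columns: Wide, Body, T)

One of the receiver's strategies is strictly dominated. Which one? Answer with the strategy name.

Body holds the server's payoff strictly below Wide in every row: -6 < -4, 0 < 4, -5 < -2.
So Wide is strictly dominated for the receiver.

Wide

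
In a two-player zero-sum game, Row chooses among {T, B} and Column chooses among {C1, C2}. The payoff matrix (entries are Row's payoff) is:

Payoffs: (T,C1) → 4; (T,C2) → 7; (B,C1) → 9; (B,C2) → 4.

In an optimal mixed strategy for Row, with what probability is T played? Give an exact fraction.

Row minima: T → 4, B → 4; maximin = 4.
Column maxima: C1 → 9, C2 → 7; minimax = 7.
4 ≠ 7, so there is no saddle point; optimal play is mixed.
Let Row play T with probability p. Expected payoff against C1: 4p + 9(1−p) = −5p + 9; against C2: 7p + 4(1−p) = 3p + 4.
Setting these equal: −5p + 9 = 3p + 4 ⇒ −8p = -5 ⇒ p = 5/8, and the value is (-5)·(5/8) + 9 = 47/8.
For Column: with q = P(C1), equating T's and B's payoffs gives −3q + 7 = 5q + 4 ⇒ q = 3/8.

5/8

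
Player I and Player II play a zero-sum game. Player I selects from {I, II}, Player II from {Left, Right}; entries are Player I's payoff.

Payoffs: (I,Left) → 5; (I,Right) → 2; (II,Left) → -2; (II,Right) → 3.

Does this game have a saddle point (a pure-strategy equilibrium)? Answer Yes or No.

Row minima: I → 2, II → -2; maximin = 2.
Column maxima: Left → 5, Right → 3; minimax = 3.
2 ≠ 3, so no pure-strategy equilibrium exists.

No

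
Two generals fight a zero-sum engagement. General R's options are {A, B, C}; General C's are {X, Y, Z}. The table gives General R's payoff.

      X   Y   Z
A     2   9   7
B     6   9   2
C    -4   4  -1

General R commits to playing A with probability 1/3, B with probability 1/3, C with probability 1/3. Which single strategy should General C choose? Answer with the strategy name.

If General C plays X, General R's expected payoff is (1/3)·2 + (1/3)·6 + (1/3)·(-4) = 4/3.
If General C plays Y, General R's expected payoff is (1/3)·9 + (1/3)·9 + (1/3)·4 = 22/3.
If General C plays Z, General R's expected payoff is (1/3)·7 + (1/3)·2 + (1/3)·(-1) = 8/3.
General C minimizes General R's payoff; the smallest is 4/3, so the best response is X.

X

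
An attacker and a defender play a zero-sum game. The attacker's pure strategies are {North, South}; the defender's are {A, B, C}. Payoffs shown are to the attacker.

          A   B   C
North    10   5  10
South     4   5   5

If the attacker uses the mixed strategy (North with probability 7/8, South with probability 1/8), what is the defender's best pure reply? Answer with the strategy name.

B

If the defender plays A, the attacker's expected payoff is (7/8)·10 + (1/8)·4 = 37/4.
If the defender plays B, the attacker's expected payoff is (7/8)·5 + (1/8)·5 = 5.
If the defender plays C, the attacker's expected payoff is (7/8)·10 + (1/8)·5 = 75/8.
The defender minimizes the attacker's payoff; the smallest is 5, so the best response is B.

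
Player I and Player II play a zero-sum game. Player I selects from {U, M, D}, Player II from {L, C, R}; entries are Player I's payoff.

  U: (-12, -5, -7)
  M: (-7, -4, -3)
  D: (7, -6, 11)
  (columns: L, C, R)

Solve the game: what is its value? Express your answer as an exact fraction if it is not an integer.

Row minima: U → -12, M → -7, D → -6; maximin = -6.
Column maxima: L → 7, C → -4, R → 11; minimax = -4.
-6 ≠ -4, so there is no saddle point; optimal play is mixed.
U is strictly dominated by M, so Player I never plays it.
R is strictly dominated by L (it gives Player I strictly more in every row), so Player II never plays it.
On the remaining 2×2 (M, D vs L, C):
Let Player I play M with probability p. Expected payoff against L: (-7)p + 7(1−p) = −14p + 7; against C: (-4)p + (-6)(1−p) = 2p − 6.
Setting these equal: −14p + 7 = 2p − 6 ⇒ −16p = -13 ⇒ p = 13/16, and the value is (-14)·(13/16) + 7 = -35/8.
For Player II: with q = P(L), equating M's and D's payoffs gives −3q − 4 = 13q − 6 ⇒ q = 1/8.

-35/8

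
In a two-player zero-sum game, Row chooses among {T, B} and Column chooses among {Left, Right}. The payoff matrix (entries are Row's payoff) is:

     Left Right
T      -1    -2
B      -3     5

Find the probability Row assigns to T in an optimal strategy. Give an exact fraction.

8/9

Row minima: T → -2, B → -3; maximin = -2.
Column maxima: Left → -1, Right → 5; minimax = -1.
-2 ≠ -1, so there is no saddle point; optimal play is mixed.
Let Row play T with probability p. Expected payoff against Left: (-1)p + (-3)(1−p) = 2p − 3; against Right: (-2)p + 5(1−p) = −7p + 5.
Setting these equal: 2p − 3 = −7p + 5 ⇒ 9p = 8 ⇒ p = 8/9, and the value is (2)·(8/9) − 3 = -11/9.
For Column: with q = P(Left), equating T's and B's payoffs gives q − 2 = −8q + 5 ⇒ q = 7/9.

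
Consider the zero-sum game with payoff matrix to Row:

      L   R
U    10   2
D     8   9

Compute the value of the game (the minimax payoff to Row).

Row minima: U → 2, D → 8; maximin = 8.
Column maxima: L → 10, R → 9; minimax = 9.
8 ≠ 9, so there is no saddle point; optimal play is mixed.
Let Row play U with probability p. Expected payoff against L: 10p + 8(1−p) = 2p + 8; against R: 2p + 9(1−p) = −7p + 9.
Setting these equal: 2p + 8 = −7p + 9 ⇒ 9p = 1 ⇒ p = 1/9, and the value is (2)·(1/9) + 8 = 74/9.
For Column: with q = P(L), equating U's and D's payoffs gives 8q + 2 = −q + 9 ⇒ q = 7/9.

74/9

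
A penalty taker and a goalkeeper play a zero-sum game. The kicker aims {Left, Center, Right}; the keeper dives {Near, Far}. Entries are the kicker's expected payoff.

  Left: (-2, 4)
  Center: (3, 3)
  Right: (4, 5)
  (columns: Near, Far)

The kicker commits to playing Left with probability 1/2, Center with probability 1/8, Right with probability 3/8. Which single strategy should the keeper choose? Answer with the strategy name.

If the keeper plays Near, the kicker's expected payoff is (1/2)·(-2) + (1/8)·3 + (3/8)·4 = 7/8.
If the keeper plays Far, the kicker's expected payoff is (1/2)·4 + (1/8)·3 + (3/8)·5 = 17/4.
The keeper minimizes the kicker's payoff; the smallest is 7/8, so the best response is Near.

Near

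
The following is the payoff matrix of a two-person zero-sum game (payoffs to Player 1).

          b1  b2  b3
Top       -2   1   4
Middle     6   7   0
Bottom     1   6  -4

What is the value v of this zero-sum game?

Row minima: Top → -2, Middle → 0, Bottom → -4; maximin = 0.
Column maxima: b1 → 6, b2 → 7, b3 → 4; minimax = 4.
0 ≠ 4, so there is no saddle point; optimal play is mixed.
Bottom is strictly dominated by Middle, so Player 1 never plays it.
b2 is strictly dominated by b1 (it gives Player 1 strictly more in every row), so Player 2 never plays it.
On the remaining 2×2 (Top, Middle vs b1, b3):
Let Player 1 play Top with probability p. Expected payoff against b1: (-2)p + 6(1−p) = −8p + 6; against b3: 4p + 0(1−p) = 4p.
Setting these equal: −8p + 6 = 4p ⇒ −12p = -6 ⇒ p = 1/2, and the value is (-8)·(1/2) + 6 = 2.
For Player 2: with q = P(b1), equating Top's and Middle's payoffs gives −6q + 4 = 6q ⇒ q = 1/3.

2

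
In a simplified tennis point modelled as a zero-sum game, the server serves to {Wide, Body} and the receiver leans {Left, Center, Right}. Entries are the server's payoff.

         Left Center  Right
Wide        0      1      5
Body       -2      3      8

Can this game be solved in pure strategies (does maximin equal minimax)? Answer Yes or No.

Yes

Row minima: Wide → 0, Body → -2; maximin = 0.
Column maxima: Left → 0, Center → 3, Right → 8; minimax = 0.
maximin = minimax = 0, so a saddle point exists.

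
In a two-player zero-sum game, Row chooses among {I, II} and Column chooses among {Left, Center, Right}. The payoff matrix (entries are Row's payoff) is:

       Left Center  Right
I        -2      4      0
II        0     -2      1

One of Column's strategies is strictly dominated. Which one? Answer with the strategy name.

Left holds Row's payoff strictly below Right in every row: -2 < 0, 0 < 1.
So Right is strictly dominated for Column.

Right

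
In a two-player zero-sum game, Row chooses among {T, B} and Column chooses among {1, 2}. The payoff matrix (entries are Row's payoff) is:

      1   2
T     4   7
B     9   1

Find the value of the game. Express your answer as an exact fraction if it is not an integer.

Row minima: T → 4, B → 1; maximin = 4.
Column maxima: 1 → 9, 2 → 7; minimax = 7.
4 ≠ 7, so there is no saddle point; optimal play is mixed.
Let Row play T with probability p. Expected payoff against 1: 4p + 9(1−p) = −5p + 9; against 2: 7p + 1(1−p) = 6p + 1.
Setting these equal: −5p + 9 = 6p + 1 ⇒ −11p = -8 ⇒ p = 8/11, and the value is (-5)·(8/11) + 9 = 59/11.
For Column: with q = P(1), equating T's and B's payoffs gives −3q + 7 = 8q + 1 ⇒ q = 6/11.

59/11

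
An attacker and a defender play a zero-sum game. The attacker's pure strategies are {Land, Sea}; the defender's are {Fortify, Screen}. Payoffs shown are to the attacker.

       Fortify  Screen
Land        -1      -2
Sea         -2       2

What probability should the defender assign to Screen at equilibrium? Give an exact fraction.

Row minima: Land → -2, Sea → -2; maximin = -2.
Column maxima: Fortify → -1, Screen → 2; minimax = -1.
-2 ≠ -1, so there is no saddle point; optimal play is mixed.
Let the attacker play Land with probability p. Expected payoff against Fortify: (-1)p + (-2)(1−p) = p − 2; against Screen: (-2)p + 2(1−p) = −4p + 2.
Setting these equal: p − 2 = −4p + 2 ⇒ 5p = 4 ⇒ p = 4/5, and the value is (1)·(4/5) − 2 = -6/5.
For the defender: with q = P(Fortify), equating Land's and Sea's payoffs gives q − 2 = −4q + 2 ⇒ q = 4/5.

1/5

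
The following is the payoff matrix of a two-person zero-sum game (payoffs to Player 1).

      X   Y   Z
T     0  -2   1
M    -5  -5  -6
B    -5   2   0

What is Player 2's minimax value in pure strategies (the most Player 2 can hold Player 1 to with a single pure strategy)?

0

Column maxima: X → 0, Y → 2, Z → 1.
The smallest of these is 0.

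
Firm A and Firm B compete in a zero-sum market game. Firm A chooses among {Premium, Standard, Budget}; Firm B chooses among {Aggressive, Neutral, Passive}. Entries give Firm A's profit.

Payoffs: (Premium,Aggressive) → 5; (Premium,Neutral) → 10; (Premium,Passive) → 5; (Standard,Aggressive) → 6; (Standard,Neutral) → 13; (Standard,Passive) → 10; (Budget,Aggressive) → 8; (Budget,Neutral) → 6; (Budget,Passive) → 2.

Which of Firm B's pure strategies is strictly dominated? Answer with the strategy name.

Passive holds Firm A's payoff strictly below Neutral in every row: 5 < 10, 10 < 13, 2 < 6.
So Neutral is strictly dominated for Firm B.

Neutral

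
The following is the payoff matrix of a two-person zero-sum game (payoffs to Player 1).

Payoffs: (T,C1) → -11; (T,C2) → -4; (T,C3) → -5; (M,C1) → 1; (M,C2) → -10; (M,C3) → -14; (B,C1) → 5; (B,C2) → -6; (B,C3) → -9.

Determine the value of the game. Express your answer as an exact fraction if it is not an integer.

-31/5

Row minima: T → -11, M → -14, B → -9; maximin = -9.
Column maxima: C1 → 5, C2 → -4, C3 → -5; minimax = -5.
-9 ≠ -5, so there is no saddle point; optimal play is mixed.
M is strictly dominated by B, so Player 1 never plays it.
C2 is strictly dominated by C3 (it gives Player 1 strictly more in every row), so Player 2 never plays it.
On the remaining 2×2 (T, B vs C1, C3):
Let Player 1 play T with probability p. Expected payoff against C1: (-11)p + 5(1−p) = −16p + 5; against C3: (-5)p + (-9)(1−p) = 4p − 9.
Setting these equal: −16p + 5 = 4p − 9 ⇒ −20p = -14 ⇒ p = 7/10, and the value is (-16)·(7/10) + 5 = -31/5.
For Player 2: with q = P(C1), equating T's and B's payoffs gives −6q − 5 = 14q − 9 ⇒ q = 1/5.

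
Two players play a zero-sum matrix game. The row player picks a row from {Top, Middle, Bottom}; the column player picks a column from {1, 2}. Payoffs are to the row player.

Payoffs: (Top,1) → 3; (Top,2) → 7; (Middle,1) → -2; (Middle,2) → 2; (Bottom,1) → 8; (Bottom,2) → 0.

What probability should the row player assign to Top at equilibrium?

2/3

Row minima: Top → 3, Middle → -2, Bottom → 0; maximin = 3.
Column maxima: 1 → 8, 2 → 7; minimax = 7.
3 ≠ 7, so there is no saddle point; optimal play is mixed.
Middle is strictly dominated by Top, so the row player never plays it.
On the remaining 2×2 (Top, Bottom vs 1, 2):
Let the row player play Top with probability p. Expected payoff against 1: 3p + 8(1−p) = −5p + 8; against 2: 7p + 0(1−p) = 7p.
Setting these equal: −5p + 8 = 7p ⇒ −12p = -8 ⇒ p = 2/3, and the value is (-5)·(2/3) + 8 = 14/3.
For the column player: with q = P(1), equating Top's and Bottom's payoffs gives −4q + 7 = 8q ⇒ q = 7/12.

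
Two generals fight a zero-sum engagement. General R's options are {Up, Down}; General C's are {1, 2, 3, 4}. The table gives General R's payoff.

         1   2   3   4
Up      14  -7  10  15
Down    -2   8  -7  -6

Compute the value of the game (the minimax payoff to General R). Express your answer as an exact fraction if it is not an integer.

Row minima: Up → -7, Down → -7; maximin = -7.
Column maxima: 1 → 14, 2 → 8, 3 → 10, 4 → 15; minimax = 8.
-7 ≠ 8, so there is no saddle point; optimal play is mixed.
1 is strictly dominated by 3 (it gives General R strictly more in every row), so General C never plays it.
4 is strictly dominated by 3 (it gives General R strictly more in every row), so General C never plays it.
On the remaining 2×2 (Up, Down vs 2, 3):
Let General R play Up with probability p. Expected payoff against 2: (-7)p + 8(1−p) = −15p + 8; against 3: 10p + (-7)(1−p) = 17p − 7.
Setting these equal: −15p + 8 = 17p − 7 ⇒ −32p = -15 ⇒ p = 15/32, and the value is (-15)·(15/32) + 8 = 31/32.
For General C: with q = P(2), equating Up's and Down's payoffs gives −17q + 10 = 15q − 7 ⇒ q = 17/32.

31/32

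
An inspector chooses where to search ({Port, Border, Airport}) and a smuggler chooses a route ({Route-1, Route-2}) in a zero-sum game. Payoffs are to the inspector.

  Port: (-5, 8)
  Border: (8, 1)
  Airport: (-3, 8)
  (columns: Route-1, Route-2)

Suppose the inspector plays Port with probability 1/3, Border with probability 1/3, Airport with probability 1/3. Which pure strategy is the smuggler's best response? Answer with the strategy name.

Route-1

If the smuggler plays Route-1, the inspector's expected payoff is (1/3)·(-5) + (1/3)·8 + (1/3)·(-3) = 0.
If the smuggler plays Route-2, the inspector's expected payoff is (1/3)·8 + (1/3)·1 + (1/3)·8 = 17/3.
The smuggler minimizes the inspector's payoff; the smallest is 0, so the best response is Route-1.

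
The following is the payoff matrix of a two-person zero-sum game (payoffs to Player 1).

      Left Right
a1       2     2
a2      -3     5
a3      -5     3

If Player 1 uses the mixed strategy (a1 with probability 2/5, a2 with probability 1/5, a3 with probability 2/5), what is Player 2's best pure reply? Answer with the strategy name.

Left

If Player 2 plays Left, Player 1's expected payoff is (2/5)·2 + (1/5)·(-3) + (2/5)·(-5) = -9/5.
If Player 2 plays Right, Player 1's expected payoff is (2/5)·2 + (1/5)·5 + (2/5)·3 = 3.
Player 2 minimizes Player 1's payoff; the smallest is -9/5, so the best response is Left.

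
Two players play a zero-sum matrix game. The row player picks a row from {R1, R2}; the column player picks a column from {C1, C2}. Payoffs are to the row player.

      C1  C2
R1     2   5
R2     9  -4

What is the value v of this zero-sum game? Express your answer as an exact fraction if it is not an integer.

53/16

Row minima: R1 → 2, R2 → -4; maximin = 2.
Column maxima: C1 → 9, C2 → 5; minimax = 5.
2 ≠ 5, so there is no saddle point; optimal play is mixed.
Let the row player play R1 with probability p. Expected payoff against C1: 2p + 9(1−p) = −7p + 9; against C2: 5p + (-4)(1−p) = 9p − 4.
Setting these equal: −7p + 9 = 9p − 4 ⇒ −16p = -13 ⇒ p = 13/16, and the value is (-7)·(13/16) + 9 = 53/16.
For the column player: with q = P(C1), equating R1's and R2's payoffs gives −3q + 5 = 13q − 4 ⇒ q = 9/16.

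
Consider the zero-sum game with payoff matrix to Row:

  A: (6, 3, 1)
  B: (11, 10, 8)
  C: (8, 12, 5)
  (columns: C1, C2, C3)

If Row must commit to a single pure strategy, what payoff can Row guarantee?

Row minima: A → 1, B → 8, C → 5.
The best of these is 8.

8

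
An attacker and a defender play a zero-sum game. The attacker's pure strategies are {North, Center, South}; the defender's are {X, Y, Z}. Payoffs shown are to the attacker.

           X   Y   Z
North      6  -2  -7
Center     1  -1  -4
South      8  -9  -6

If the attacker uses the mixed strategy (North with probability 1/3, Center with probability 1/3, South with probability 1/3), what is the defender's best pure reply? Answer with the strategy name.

Z

If the defender plays X, the attacker's expected payoff is (1/3)·6 + (1/3)·1 + (1/3)·8 = 5.
If the defender plays Y, the attacker's expected payoff is (1/3)·(-2) + (1/3)·(-1) + (1/3)·(-9) = -4.
If the defender plays Z, the attacker's expected payoff is (1/3)·(-7) + (1/3)·(-4) + (1/3)·(-6) = -17/3.
The defender minimizes the attacker's payoff; the smallest is -17/3, so the best response is Z.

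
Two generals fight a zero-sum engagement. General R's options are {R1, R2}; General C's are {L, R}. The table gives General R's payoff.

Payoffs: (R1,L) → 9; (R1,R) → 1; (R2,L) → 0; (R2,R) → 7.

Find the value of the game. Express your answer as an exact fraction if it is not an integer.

21/5

Row minima: R1 → 1, R2 → 0; maximin = 1.
Column maxima: L → 9, R → 7; minimax = 7.
1 ≠ 7, so there is no saddle point; optimal play is mixed.
Let General R play R1 with probability p. Expected payoff against L: 9p + 0(1−p) = 9p; against R: 1p + 7(1−p) = −6p + 7.
Setting these equal: 9p = −6p + 7 ⇒ 15p = 7 ⇒ p = 7/15, and the value is (9)·(7/15) = 21/5.
For General C: with q = P(L), equating R1's and R2's payoffs gives 8q + 1 = −7q + 7 ⇒ q = 2/5.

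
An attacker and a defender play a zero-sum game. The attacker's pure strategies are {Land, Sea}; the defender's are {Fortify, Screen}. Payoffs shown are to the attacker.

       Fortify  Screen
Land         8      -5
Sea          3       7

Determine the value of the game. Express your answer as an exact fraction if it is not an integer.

71/17

Row minima: Land → -5, Sea → 3; maximin = 3.
Column maxima: Fortify → 8, Screen → 7; minimax = 7.
3 ≠ 7, so there is no saddle point; optimal play is mixed.
Let the attacker play Land with probability p. Expected payoff against Fortify: 8p + 3(1−p) = 5p + 3; against Screen: (-5)p + 7(1−p) = −12p + 7.
Setting these equal: 5p + 3 = −12p + 7 ⇒ 17p = 4 ⇒ p = 4/17, and the value is (5)·(4/17) + 3 = 71/17.
For the defender: with q = P(Fortify), equating Land's and Sea's payoffs gives 13q − 5 = −4q + 7 ⇒ q = 12/17.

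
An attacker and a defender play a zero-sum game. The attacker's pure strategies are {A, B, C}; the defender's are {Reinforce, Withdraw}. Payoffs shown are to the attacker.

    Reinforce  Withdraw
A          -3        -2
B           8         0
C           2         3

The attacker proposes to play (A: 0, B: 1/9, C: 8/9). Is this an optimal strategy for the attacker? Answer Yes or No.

Yes

Against Reinforce this mix gives (1/9)·8 + (8/9)·2 = 8/3.
Against Withdraw this mix gives (1/9)·0 + (8/9)·3 = 8/3.
All of the defender's active replies (Reinforce, Withdraw) yield 8/3, and no column does worse for the attacker. The mix makes the defender indifferent and guarantees 8/3, so it is optimal.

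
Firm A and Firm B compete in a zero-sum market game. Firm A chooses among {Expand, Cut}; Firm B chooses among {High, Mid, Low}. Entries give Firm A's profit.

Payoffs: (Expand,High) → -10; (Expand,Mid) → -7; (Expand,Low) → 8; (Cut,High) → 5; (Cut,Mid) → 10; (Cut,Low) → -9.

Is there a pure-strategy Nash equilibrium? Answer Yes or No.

Row minima: Expand → -10, Cut → -9; maximin = -9.
Column maxima: High → 5, Mid → 10, Low → 8; minimax = 5.
-9 ≠ 5, so no pure-strategy equilibrium exists.

No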